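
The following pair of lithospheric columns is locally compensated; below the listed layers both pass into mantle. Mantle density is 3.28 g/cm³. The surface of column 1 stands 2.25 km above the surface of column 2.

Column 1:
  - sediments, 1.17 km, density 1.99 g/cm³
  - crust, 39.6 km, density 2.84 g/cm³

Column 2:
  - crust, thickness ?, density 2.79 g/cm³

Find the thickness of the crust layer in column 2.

23.6 km

Take the compensation level at the base of the deeper column (depth z_c below the surface of column 1) and equate Σ ρ_i t_i down to z_c; mantle fills any gap and the z_c terms cancel.
Column 1: 1.17×1.99 + 39.6×2.84 + (z_c − 40.77)×3.28
Column 2: 2.25×0 + x×2.79 + (z_c − 2.25 − 0 − x)×3.28
The z_c×3.28 term appears on both sides and cancels. Collect the known terms of each column as K = Σ(ρt)_known − 3.28 × (depth of known layers): K_1 = 114.7923 − 3.28×40.77 = −18.9333; K_2 = 0 − 3.28×(2.25 + 0) = −7.38.
Balance: K_1 = K_2 − x×(3.28 − 2.79), so x = (K_2 − K_1)/(3.28 − 2.79) = 11.5533/0.49 = 23.6 km.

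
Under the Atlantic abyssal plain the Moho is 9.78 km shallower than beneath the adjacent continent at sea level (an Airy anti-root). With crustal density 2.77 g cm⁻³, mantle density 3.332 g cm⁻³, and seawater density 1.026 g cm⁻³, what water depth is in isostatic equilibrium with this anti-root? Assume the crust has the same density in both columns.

3.15 km

Replacing a thickness d of crust by seawater at the top must be balanced by replacing crust with mantle at the base: d (ρ_c − ρ_w) = a (ρ_m − ρ_c).
d = a (ρ_m − ρ_c)/(ρ_c − ρ_w) = 9.78 km × 0.562/1.744 = 3.15 km.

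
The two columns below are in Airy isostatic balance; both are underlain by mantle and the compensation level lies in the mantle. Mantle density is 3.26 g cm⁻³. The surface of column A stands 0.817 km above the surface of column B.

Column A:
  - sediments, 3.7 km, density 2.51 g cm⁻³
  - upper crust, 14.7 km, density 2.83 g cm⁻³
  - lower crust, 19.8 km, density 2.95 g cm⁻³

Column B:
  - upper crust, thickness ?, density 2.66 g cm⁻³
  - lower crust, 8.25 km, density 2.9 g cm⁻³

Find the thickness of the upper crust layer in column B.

16 km

Take the compensation level at the base of the deeper column (depth z_c below the surface of column A) and equate Σ ρ_i t_i down to z_c; mantle fills any gap and the z_c terms cancel.
Column A: 3.7×2.51 + 14.7×2.83 + 19.8×2.95 + (z_c − 38.2)×3.26
Column B: 0.817×0 + x×2.66 + 8.25×2.9 + (z_c − 0.817 − 8.25 − x)×3.26
The z_c×3.26 term appears on both sides and cancels. Collect the known terms of each column as K = Σ(ρt)_known − 3.26 × (depth of known layers): K_A = 109.298 − 3.26×38.2 = −15.234; K_B = 23.925 − 3.26×(0.817 + 8.25) = −5.63342.
Balance: K_A = K_B − x×(3.26 − 2.66), so x = (K_B − K_A)/(3.26 − 2.66) = 9.60058/0.6 = 16 km.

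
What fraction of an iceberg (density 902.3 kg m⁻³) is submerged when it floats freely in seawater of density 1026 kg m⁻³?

Submerged fraction = ρ_obj/ρ_fluid = 902.3/1026 = 87.9%.

87.9%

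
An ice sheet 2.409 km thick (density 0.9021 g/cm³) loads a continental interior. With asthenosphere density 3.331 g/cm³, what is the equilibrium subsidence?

In Airy isostatic equilibrium: the ice load ρ_ice t is balanced by mantle displaced below, ρ_m s.
s = t ρ_ice / ρ_m = 2.409 km × 0.9021/3.331 = 0.652 km.

0.652 km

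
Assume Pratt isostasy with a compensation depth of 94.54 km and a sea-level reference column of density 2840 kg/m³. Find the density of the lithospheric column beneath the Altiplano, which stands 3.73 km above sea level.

Pratt balance: ρ_ref D = ρ (D + h).
ρ = ρ_ref D/(D + h) = 2840 × 94.54 km/(94.54 km + 3.73 km) = 2730 kg/m³.

2730 kg/m³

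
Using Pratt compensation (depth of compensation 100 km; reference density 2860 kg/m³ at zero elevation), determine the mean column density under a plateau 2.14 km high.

Pratt balance: ρ_ref D = ρ (D + h).
ρ = ρ_ref D/(D + h) = 2860 × 100 km/(100 km + 2.14 km) = 2800 kg/m³.

2800 kg/m³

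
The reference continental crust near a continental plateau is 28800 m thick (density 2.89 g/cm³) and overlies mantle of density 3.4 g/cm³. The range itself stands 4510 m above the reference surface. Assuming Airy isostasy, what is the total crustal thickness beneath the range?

Root depth r = h ρ_c / (ρ_m − ρ_c) = 4510 m × 2.89 / 0.51 = 25560 m.
Total thickness = T + h + r = 28800 m + 4510 m + 25560 m = 58900 m.

58900 m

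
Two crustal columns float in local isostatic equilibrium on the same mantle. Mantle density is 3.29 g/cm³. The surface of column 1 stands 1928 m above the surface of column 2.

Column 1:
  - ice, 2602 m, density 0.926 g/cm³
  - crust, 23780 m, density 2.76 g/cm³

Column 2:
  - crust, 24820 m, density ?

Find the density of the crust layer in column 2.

Take the compensation level at the base of the deeper column (depth z_c below the surface of column 1) and equate Σ ρ_i t_i down to z_c; mantle fills any gap and the z_c terms cancel.
Column 1: 2602×0.926 + 23780×2.76 + (z_c − 26382)×3.29
Column 2: 1928×0 + 24820×ρ + (z_c − 1928 − 24820)×3.29
The z_c×3.29 term appears on both sides and cancels. Collect the known terms of each column as K = Σ(ρt)_known − 3.29 × (depth of known layers): K_1 = 68042.252 − 3.29×26382 = −18754.528; K_2 = 0 − 3.29×(1928 + 24820) = −88000.92.
Balance: K_1 = K_2 + 24820×ρ, so ρ = (K_1 − K_2)/24820 = 69246.4/24820 = 2.79 g/cm³.

2.79 g/cm³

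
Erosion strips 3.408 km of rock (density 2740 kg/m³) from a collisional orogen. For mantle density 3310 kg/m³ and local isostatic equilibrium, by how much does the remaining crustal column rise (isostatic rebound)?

Unloading: uplift u = e ρ_c/ρ_m = 3.408 km × 2740/3310 = 2.82 km.

2.82 km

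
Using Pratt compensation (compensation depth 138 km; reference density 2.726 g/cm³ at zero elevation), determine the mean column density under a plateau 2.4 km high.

Pratt balance: ρ_ref D = ρ (D + h).
ρ = ρ_ref D/(D + h) = 2.726 × 138 km/(138 km + 2.4 km) = 2.68 g/cm³.

2.68 g/cm³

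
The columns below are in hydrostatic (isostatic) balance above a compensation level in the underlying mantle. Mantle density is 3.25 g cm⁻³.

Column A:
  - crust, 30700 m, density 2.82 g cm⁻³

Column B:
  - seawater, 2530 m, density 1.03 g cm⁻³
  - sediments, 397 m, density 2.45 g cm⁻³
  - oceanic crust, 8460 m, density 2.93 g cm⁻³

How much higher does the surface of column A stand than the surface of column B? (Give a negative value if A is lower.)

1400 m

For any compensation level in the mantle, the mantle terms cancel and isostasy reduces to e = (Σt_A − Σt_B) − (Σ(ρt)_A − Σ(ρt)_B) / ρ_m.
Σt_A = 30700 m; Σt_B = 11387 m; Σ(ρt)_A = 86574; Σ(ρt)_B = 28366.35 (in m·g cm⁻³).
e = (30700 − 11387) − (86574 − 28366.35) / 3.25 = 1400 m.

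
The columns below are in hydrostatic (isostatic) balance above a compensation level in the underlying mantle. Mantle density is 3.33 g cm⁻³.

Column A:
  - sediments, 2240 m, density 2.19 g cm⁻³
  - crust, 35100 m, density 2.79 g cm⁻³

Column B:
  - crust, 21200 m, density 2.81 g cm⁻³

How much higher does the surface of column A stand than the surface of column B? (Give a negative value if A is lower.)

3150 m

For any compensation level in the mantle, the mantle terms cancel and isostasy reduces to e = (Σt_A − Σt_B) − (Σ(ρt)_A − Σ(ρt)_B) / ρ_m.
Σt_A = 37340 m; Σt_B = 21200 m; Σ(ρt)_A = 102834.6; Σ(ρt)_B = 59572 (in m·g cm⁻³).
e = (37340 − 21200) − (102834.6 − 59572) / 3.33 = 3150 m.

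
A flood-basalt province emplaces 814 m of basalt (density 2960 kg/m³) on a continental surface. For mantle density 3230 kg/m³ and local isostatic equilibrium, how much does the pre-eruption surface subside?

Subaerial loading: s = t ρ_load / ρ_m.
s = 814 m × 2960/3230 = 746 m.

746 m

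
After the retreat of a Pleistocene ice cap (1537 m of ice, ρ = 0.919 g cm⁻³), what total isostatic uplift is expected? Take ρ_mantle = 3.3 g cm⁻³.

Removing the load lets mantle flow back in; uplift u satisfies ρ_ice t = ρ_m u.
u = t ρ_ice/ρ_m = 1537 m × 0.919/3.3 = 428 m.

428 m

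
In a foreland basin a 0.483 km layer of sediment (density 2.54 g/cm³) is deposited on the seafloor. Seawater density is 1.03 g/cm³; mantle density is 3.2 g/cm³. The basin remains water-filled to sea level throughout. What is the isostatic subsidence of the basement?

Submarine loading: the sediment displaces seawater, and the subsidence is in turn flooded, so s (ρ_m − ρ_w) = t (ρ_sed − ρ_w).
s = 0.483 km × (2.54 − 1.03) / (3.2 − 1.03) = 0.336 km.

0.336 km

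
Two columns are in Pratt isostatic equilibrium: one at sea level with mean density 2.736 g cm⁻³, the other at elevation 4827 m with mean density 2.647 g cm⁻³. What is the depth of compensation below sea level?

ρ_ref D = ρ (D + h) → D (ρ_ref − ρ) = ρ h.
D = ρ h/(ρ_ref − ρ) = 2.647 × 4827 m/(2.736 − 2.647) = 144000 m.

144000 m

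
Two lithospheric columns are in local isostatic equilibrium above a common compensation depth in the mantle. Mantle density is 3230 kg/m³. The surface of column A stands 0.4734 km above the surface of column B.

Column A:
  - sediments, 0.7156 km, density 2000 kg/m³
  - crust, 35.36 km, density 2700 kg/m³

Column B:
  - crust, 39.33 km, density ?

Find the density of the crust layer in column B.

2770 kg/m³

Take the compensation level at the base of the deeper column (depth z_c below the surface of column A) and equate Σ ρ_i t_i down to z_c; mantle fills any gap and the z_c terms cancel.
Column A: 0.7156×2000 + 35.36×2700 + (z_c − 36.0756)×3230
Column B: 0.4734×0 + 39.33×ρ + (z_c − 0.4734 − 39.33)×3230
The z_c×3230 term appears on both sides and cancels. Collect the known terms of each column as K = Σ(ρt)_known − 3230 × (depth of known layers): K_A = 96903.2 − 3230×36.0756 = −19620.988; K_B = 0 − 3230×(0.4734 + 39.33) = −128564.982.
Balance: K_A = K_B + 39.33×ρ, so ρ = (K_A − K_B)/39.33 = 108944/39.33 = 2770 kg/m³.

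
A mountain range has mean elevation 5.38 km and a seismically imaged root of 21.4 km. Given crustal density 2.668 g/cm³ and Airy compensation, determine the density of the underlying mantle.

Airy balance: ρ_c h = (ρ_m − ρ_c) r → ρ_m = ρ_c (1 + h/r).
ρ_m = 2.668 × (1 + 5.38 km/21.4 km) = 3.34 g/cm³.

3.34 g/cm³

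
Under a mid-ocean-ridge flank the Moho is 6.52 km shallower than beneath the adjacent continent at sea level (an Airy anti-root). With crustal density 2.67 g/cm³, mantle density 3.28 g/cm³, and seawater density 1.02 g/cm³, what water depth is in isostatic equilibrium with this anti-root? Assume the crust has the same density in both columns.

2.41 km

Replacing a thickness d of crust by seawater at the top must be balanced by replacing crust with mantle at the base: d (ρ_c − ρ_w) = a (ρ_m − ρ_c).
d = a (ρ_m − ρ_c)/(ρ_c − ρ_w) = 6.52 km × 0.61/1.65 = 2.41 km.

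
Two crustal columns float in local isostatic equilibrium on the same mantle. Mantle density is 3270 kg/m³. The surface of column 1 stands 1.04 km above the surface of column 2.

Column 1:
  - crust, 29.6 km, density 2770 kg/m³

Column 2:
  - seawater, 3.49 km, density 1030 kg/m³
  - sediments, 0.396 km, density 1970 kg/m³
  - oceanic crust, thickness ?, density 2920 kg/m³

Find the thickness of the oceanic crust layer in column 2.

8.76 km

Take the compensation level at the base of the deeper column (depth z_c below the surface of column 1) and equate Σ ρ_i t_i down to z_c; mantle fills any gap and the z_c terms cancel.
Column 1: 29.6×2770 + (z_c − 29.6)×3270
Column 2: 1.04×0 + 3.49×1030 + 0.396×1970 + x×2920 + (z_c − 1.04 − 3.886 − x)×3270
The z_c×3270 term appears on both sides and cancels. Collect the known terms of each column as K = Σ(ρt)_known − 3270 × (depth of known layers): K_1 = 81992 − 3270×29.6 = −14800; K_2 = 4374.82 − 3270×(1.04 + 3.886) = −11733.2.
Balance: K_1 = K_2 − x×(3270 − 2920), so x = (K_2 − K_1)/(3270 − 2920) = 3066.8/350 = 8.76 km.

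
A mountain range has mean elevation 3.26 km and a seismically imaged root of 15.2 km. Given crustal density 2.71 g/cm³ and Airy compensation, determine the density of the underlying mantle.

3.29 g/cm³

Airy balance: ρ_c h = (ρ_m − ρ_c) r → ρ_m = ρ_c (1 + h/r).
ρ_m = 2.71 × (1 + 3.26 km/15.2 km) = 3.29 g/cm³.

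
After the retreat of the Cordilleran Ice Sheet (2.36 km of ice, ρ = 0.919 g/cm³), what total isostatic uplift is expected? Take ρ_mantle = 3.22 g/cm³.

0.674 km

Removing the load lets mantle flow back in; uplift u satisfies ρ_ice t = ρ_m u.
u = t ρ_ice/ρ_m = 2.36 km × 0.919/3.22 = 0.674 km.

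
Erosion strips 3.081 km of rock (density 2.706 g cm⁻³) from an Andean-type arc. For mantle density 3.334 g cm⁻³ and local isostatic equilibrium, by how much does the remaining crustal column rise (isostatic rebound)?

2.5 km

Unloading: uplift u = e ρ_c/ρ_m = 3.081 km × 2.706/3.334 = 2.5 km.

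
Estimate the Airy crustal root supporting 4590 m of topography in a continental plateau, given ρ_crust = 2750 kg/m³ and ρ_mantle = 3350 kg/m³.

For local isostatic compensation: the weight of the topography is balanced by the buoyancy of the root, ρ_c h = (ρ_m − ρ_c) r.
r = h · ρ_c / (ρ_m − ρ_c) = 4590 m × 2750 / (3350 − 2750) = 21000 m.

21000 m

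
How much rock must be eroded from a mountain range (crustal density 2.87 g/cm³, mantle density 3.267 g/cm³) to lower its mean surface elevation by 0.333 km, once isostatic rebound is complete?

2.74 km

Net drop Δ = e − u = e − e ρ_c/ρ_m = e (ρ_m − ρ_c)/ρ_m.
e = Δ ρ_m/(ρ_m − ρ_c) = 0.333 km × 3.267/0.397 = 2.74 km.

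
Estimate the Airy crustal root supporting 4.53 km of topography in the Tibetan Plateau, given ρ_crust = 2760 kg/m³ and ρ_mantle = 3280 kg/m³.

24 km

Isostatic balance requires: the weight of the topography is balanced by the buoyancy of the root, ρ_c h = (ρ_m − ρ_c) r.
r = h · ρ_c / (ρ_m − ρ_c) = 4.53 km × 2760 / (3280 − 2760) = 24 km.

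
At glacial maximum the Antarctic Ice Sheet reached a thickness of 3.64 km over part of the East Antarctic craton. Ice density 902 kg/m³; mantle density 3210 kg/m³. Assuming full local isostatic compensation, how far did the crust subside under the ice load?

Balancing pressure at the compensation depth: the ice load ρ_ice t is balanced by mantle displaced below, ρ_m s.
s = t ρ_ice / ρ_m = 3.64 km × 902/3210 = 1.02 km.

1.02 km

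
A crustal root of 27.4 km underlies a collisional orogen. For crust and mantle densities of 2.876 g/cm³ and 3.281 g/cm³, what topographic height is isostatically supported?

For local isostatic compensation: ρ_c h = (ρ_m − ρ_c) r.
h = r (ρ_m − ρ_c) / ρ_c = 27.4 km × (3.281 − 2.876) / 2.876 = 3.86 km.

3.86 km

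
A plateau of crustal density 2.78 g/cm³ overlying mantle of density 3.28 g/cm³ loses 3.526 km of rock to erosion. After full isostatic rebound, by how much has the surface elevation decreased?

0.537 km

Rebound u = e ρ_c/ρ_m = 3.526 km × 2.78/3.28 = 2.989 km.
Net surface drop = e − u = 3.526 km − 2.989 km = e (ρ_m − ρ_c)/ρ_m = 0.537 km.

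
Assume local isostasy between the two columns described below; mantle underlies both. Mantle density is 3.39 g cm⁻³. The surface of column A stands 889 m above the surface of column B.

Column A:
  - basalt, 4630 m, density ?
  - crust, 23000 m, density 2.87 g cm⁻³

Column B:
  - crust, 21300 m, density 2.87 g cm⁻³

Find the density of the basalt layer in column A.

Take the compensation level at the base of the deeper column (depth z_c below the surface of column A) and equate Σ ρ_i t_i down to z_c; mantle fills any gap and the z_c terms cancel.
Column A: 4630×ρ + 23000×2.87 + (z_c − 27630)×3.39
Column B: 889×0 + 21300×2.87 + (z_c − 889 − 21300)×3.39
The z_c×3.39 term appears on both sides and cancels. Collect the known terms of each column as K = Σ(ρt)_known − 3.39 × (depth of known layers): K_A = 66010 − 3.39×27630 = −27655.7; K_B = 61131 − 3.39×(889 + 21300) = −14089.71.
Balance: K_A + 4630×ρ = K_B, so ρ = (K_B − K_A)/4630 = 13566/4630 = 2.93 g cm⁻³.

2.93 g cm⁻³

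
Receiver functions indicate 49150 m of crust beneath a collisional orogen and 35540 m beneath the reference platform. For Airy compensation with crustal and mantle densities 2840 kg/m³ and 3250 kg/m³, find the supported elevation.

1720 m

Excess crust Δ = 49150 m − 35540 m = 13610 m, split between elevation h and root r with h + r = Δ.
Airy balance ρ_c h = (ρ_m − ρ_c) r gives r = h ρ_c/(ρ_m − ρ_c), so h (1 + ρ_c/(ρ_m − ρ_c)) = Δ, i.e. h = Δ (ρ_m − ρ_c)/ρ_m.
h = 13610 m × 410/3250 = 1720 m.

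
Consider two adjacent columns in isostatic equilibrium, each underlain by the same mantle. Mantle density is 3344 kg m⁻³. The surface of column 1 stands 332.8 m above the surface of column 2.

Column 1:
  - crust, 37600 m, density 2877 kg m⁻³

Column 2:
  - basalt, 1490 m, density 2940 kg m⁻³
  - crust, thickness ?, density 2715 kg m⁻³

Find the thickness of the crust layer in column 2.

25200 m

Take the compensation level at the base of the deeper column (depth z_c below the surface of column 1) and equate Σ ρ_i t_i down to z_c; mantle fills any gap and the z_c terms cancel.
Column 1: 37600×2877 + (z_c − 37600)×3344
Column 2: 332.8×0 + 1490×2940 + x×2715 + (z_c − 332.8 − 1490 − x)×3344
The z_c×3344 term appears on both sides and cancels. Collect the known terms of each column as K = Σ(ρt)_known − 3344 × (depth of known layers): K_1 = 108175200 − 3344×37600 = −17559200; K_2 = 4380600 − 3344×(332.8 + 1490) = −1714843.2.
Balance: K_1 = K_2 − x×(3344 − 2715), so x = (K_2 − K_1)/(3344 − 2715) = 15844400/629 = 25200 m.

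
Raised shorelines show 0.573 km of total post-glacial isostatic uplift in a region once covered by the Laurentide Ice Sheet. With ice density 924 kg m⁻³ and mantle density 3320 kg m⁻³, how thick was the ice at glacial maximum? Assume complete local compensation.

2.06 km

u = t ρ_ice/ρ_m → t = u ρ_m/ρ_ice = 0.573 km × 3320/924 = 2.06 km.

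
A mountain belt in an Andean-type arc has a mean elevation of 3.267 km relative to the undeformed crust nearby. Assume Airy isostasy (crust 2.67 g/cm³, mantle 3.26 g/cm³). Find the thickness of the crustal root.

Equating mass per unit area of the two columns: the weight of the topography is balanced by the buoyancy of the root, ρ_c h = (ρ_m − ρ_c) r.
r = h · ρ_c / (ρ_m − ρ_c) = 3.267 km × 2.67 / (3.26 − 2.67) = 14.8 km.

14.8 km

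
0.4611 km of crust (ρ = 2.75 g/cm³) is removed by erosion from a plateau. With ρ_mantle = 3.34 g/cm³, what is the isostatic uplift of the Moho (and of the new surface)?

0.38 km

Unloading: uplift u = e ρ_c/ρ_m = 0.4611 km × 2.75/3.34 = 0.38 km.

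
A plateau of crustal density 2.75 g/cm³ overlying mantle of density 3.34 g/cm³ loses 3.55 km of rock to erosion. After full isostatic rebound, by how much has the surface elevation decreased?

0.627 km

Rebound u = e ρ_c/ρ_m = 3.55 km × 2.75/3.34 = 2.923 km.
Net surface drop = e − u = 3.55 km − 2.923 km = e (ρ_m − ρ_c)/ρ_m = 0.627 km.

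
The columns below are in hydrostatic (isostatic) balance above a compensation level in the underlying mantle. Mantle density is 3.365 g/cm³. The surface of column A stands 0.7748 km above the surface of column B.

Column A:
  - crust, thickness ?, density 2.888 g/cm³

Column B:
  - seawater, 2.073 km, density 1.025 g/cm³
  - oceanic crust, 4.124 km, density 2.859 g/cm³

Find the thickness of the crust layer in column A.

20 km

Take the compensation level at the base of the deeper column (depth z_c below the surface of column A) and equate Σ ρ_i t_i down to z_c; mantle fills any gap and the z_c terms cancel.
Column A: x×2.888 + (z_c − 0 − x)×3.365
Column B: 0.7748×0 + 2.073×1.025 + 4.124×2.859 + (z_c − 0.7748 − 6.197)×3.365
The z_c×3.365 term appears on both sides and cancels. Collect the known terms of each column as K = Σ(ρt)_known − 3.365 × (depth of known layers): K_A = 0 − 3.365×0 = 0; K_B = 13.915341 − 3.365×(0.7748 + 6.197) = −9.544766.
Balance: K_A − x×(3.365 − 2.888) = K_B, so x = (K_A − K_B)/(3.365 − 2.888) = 9.54477/0.477 = 20 km.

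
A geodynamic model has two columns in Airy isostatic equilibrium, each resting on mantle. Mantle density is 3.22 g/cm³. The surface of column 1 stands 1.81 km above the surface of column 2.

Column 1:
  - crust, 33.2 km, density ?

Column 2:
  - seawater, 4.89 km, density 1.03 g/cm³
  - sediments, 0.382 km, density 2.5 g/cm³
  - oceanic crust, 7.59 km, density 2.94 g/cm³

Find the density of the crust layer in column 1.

2.65 g/cm³

Take the compensation level at the base of the deeper column (depth z_c below the surface of column 1) and equate Σ ρ_i t_i down to z_c; mantle fills any gap and the z_c terms cancel.
Column 1: 33.2×ρ + (z_c − 33.2)×3.22
Column 2: 1.81×0 + 4.89×1.03 + 0.382×2.5 + 7.59×2.94 + (z_c − 1.81 − 12.862)×3.22
The z_c×3.22 term appears on both sides and cancels. Collect the known terms of each column as K = Σ(ρt)_known − 3.22 × (depth of known layers): K_1 = 0 − 3.22×33.2 = −106.904; K_2 = 28.3063 − 3.22×(1.81 + 12.862) = −18.93754.
Balance: K_1 + 33.2×ρ = K_2, so ρ = (K_2 − K_1)/33.2 = 87.9665/33.2 = 2.65 g/cm³.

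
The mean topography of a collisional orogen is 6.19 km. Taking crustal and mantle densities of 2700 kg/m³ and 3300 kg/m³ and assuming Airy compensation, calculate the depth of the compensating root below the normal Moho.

27.9 km

Balancing pressure at the compensation depth: the weight of the topography is balanced by the buoyancy of the root, ρ_c h = (ρ_m − ρ_c) r.
r = h · ρ_c / (ρ_m − ρ_c) = 6.19 km × 2700 / (3300 − 2700) = 27.9 km.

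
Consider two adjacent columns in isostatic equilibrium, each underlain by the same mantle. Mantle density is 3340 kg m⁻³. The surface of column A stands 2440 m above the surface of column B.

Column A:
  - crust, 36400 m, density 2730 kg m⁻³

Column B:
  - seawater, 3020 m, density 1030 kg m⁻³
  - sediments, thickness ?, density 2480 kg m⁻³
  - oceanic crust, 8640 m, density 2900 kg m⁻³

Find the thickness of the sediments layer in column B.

Take the compensation level at the base of the deeper column (depth z_c below the surface of column A) and equate Σ ρ_i t_i down to z_c; mantle fills any gap and the z_c terms cancel.
Column A: 36400×2730 + (z_c − 36400)×3340
Column B: 2440×0 + 3020×1030 + x×2480 + 8640×2900 + (z_c − 2440 − 11660 − x)×3340
The z_c×3340 term appears on both sides and cancels. Collect the known terms of each column as K = Σ(ρt)_known − 3340 × (depth of known layers): K_A = 99372000 − 3340×36400 = −22204000; K_B = 28166600 − 3340×(2440 + 11660) = −18927400.
Balance: K_A = K_B − x×(3340 − 2480), so x = (K_B − K_A)/(3340 − 2480) = 3276600/860 = 3810 m.

3810 m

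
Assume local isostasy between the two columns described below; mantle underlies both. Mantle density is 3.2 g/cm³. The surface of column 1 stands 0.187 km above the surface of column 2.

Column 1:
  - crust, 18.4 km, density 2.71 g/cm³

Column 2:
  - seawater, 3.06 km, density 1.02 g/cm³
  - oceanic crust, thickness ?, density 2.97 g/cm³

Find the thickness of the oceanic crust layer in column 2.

7.59 km

Take the compensation level at the base of the deeper column (depth z_c below the surface of column 1) and equate Σ ρ_i t_i down to z_c; mantle fills any gap and the z_c terms cancel.
Column 1: 18.4×2.71 + (z_c − 18.4)×3.2
Column 2: 0.187×0 + 3.06×1.02 + x×2.97 + (z_c − 0.187 − 3.06 − x)×3.2
The z_c×3.2 term appears on both sides and cancels. Collect the known terms of each column as K = Σ(ρt)_known − 3.2 × (depth of known layers): K_1 = 49.864 − 3.2×18.4 = −9.016; K_2 = 3.1212 − 3.2×(0.187 + 3.06) = −7.2692.
Balance: K_1 = K_2 − x×(3.2 − 2.97), so x = (K_2 − K_1)/(3.2 − 2.97) = 1.7468/0.23 = 7.59 km.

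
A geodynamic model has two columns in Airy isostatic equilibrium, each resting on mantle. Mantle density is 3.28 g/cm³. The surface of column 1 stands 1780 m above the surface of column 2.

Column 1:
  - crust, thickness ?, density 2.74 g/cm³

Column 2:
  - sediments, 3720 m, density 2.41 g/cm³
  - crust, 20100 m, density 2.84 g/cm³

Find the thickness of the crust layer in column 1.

Take the compensation level at the base of the deeper column (depth z_c below the surface of column 1) and equate Σ ρ_i t_i down to z_c; mantle fills any gap and the z_c terms cancel.
Column 1: x×2.74 + (z_c − 0 − x)×3.28
Column 2: 1780×0 + 3720×2.41 + 20100×2.84 + (z_c − 1780 − 23820)×3.28
The z_c×3.28 term appears on both sides and cancels. Collect the known terms of each column as K = Σ(ρt)_known − 3.28 × (depth of known layers): K_1 = 0 − 3.28×0 = 0; K_2 = 66049.2 − 3.28×(1780 + 23820) = −17918.8.
Balance: K_1 − x×(3.28 − 2.74) = K_2, so x = (K_1 − K_2)/(3.28 − 2.74) = 17918.8/0.54 = 33200 m.

33200 m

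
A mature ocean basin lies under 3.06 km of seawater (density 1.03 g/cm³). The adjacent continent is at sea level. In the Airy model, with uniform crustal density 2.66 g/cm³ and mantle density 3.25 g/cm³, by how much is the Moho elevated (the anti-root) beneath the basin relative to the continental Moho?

For local isostatic compensation: replacing crust with seawater at the top is compensated by replacing crust with mantle at the base: d (ρ_c − ρ_w) = a (ρ_m − ρ_c).
a = d (ρ_c − ρ_w)/(ρ_m − ρ_c) = 3.06 km × 1.63/0.59 = 8.45 km.

8.45 km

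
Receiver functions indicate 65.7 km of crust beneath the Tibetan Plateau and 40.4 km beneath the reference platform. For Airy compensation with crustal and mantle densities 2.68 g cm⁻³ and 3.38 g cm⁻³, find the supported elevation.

5.24 km

Excess crust Δ = 65.7 km − 40.4 km = 25.3 km, split between elevation h and root r with h + r = Δ.
Airy balance ρ_c h = (ρ_m − ρ_c) r gives r = h ρ_c/(ρ_m − ρ_c), so h (1 + ρ_c/(ρ_m − ρ_c)) = Δ, i.e. h = Δ (ρ_m − ρ_c)/ρ_m.
h = 25.3 km × 0.7/3.38 = 5.24 km.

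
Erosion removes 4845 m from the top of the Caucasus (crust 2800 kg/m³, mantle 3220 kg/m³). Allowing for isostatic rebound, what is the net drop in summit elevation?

Rebound u = e ρ_c/ρ_m = 4845 m × 2800/3220 = 4213 m.
Net surface drop = e − u = 4845 m − 4213 m = e (ρ_m − ρ_c)/ρ_m = 632 m.

632 m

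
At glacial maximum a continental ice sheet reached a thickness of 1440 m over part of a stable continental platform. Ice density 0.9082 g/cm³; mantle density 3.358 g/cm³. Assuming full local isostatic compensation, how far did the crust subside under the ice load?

389 m

In Airy isostatic equilibrium: the ice load ρ_ice t is balanced by mantle displaced below, ρ_m s.
s = t ρ_ice / ρ_m = 1440 m × 0.9082/3.358 = 389 m.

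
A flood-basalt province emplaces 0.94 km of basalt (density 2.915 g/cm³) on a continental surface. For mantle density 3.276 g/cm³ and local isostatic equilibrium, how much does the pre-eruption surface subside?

Subaerial loading: s = t ρ_load / ρ_m.
s = 0.94 km × 2.915/3.276 = 0.836 km.

0.836 km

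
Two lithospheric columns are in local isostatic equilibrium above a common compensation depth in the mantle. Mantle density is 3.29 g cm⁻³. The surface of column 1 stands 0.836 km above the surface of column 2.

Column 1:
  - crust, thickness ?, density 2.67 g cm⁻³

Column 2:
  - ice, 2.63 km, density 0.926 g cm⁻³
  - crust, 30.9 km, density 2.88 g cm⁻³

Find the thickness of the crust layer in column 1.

Take the compensation level at the base of the deeper column (depth z_c below the surface of column 1) and equate Σ ρ_i t_i down to z_c; mantle fills any gap and the z_c terms cancel.
Column 1: x×2.67 + (z_c − 0 − x)×3.29
Column 2: 0.836×0 + 2.63×0.926 + 30.9×2.88 + (z_c − 0.836 − 33.53)×3.29
The z_c×3.29 term appears on both sides and cancels. Collect the known terms of each column as K = Σ(ρt)_known − 3.29 × (depth of known layers): K_1 = 0 − 3.29×0 = 0; K_2 = 91.42738 − 3.29×(0.836 + 33.53) = −21.63676.
Balance: K_1 − x×(3.29 − 2.67) = K_2, so x = (K_1 − K_2)/(3.29 − 2.67) = 21.6368/0.62 = 34.9 km.

34.9 km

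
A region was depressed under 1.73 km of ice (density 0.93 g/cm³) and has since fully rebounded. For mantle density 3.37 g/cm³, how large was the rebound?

Removing the load lets mantle flow back in; uplift u satisfies ρ_ice t = ρ_m u.
u = t ρ_ice/ρ_m = 1.73 km × 0.93/3.37 = 0.477 km.

0.477 km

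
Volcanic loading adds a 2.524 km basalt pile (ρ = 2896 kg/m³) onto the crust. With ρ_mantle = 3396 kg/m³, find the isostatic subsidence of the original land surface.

Subaerial loading: s = t ρ_load / ρ_m.
s = 2.524 km × 2896/3396 = 2.15 km.

2.15 km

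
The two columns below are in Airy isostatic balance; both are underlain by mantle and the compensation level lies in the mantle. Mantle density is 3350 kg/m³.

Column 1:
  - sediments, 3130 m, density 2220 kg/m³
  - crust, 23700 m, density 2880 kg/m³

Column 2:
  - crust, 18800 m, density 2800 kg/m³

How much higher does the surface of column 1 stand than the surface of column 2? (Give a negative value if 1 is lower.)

For any compensation level in the mantle, the mantle terms cancel and isostasy reduces to e = (Σt_1 − Σt_2) − (Σ(ρt)_1 − Σ(ρt)_2) / ρ_m.
Σt_1 = 26830 m; Σt_2 = 18800 m; Σ(ρt)_1 = 75204600; Σ(ρt)_2 = 52640000 (in m·kg/m³).
e = (26830 − 18800) − (75204600 − 52640000) / 3350 = 1290 m.

1290 m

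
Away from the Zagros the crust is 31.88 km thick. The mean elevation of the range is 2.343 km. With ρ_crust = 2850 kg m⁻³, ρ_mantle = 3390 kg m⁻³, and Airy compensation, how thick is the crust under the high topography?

46.6 km

Root depth r = h ρ_c / (ρ_m − ρ_c) = 2.343 km × 2850 / 540 = 12.37 km.
Total thickness = T + h + r = 31.88 km + 2.343 km + 12.37 km = 46.6 km.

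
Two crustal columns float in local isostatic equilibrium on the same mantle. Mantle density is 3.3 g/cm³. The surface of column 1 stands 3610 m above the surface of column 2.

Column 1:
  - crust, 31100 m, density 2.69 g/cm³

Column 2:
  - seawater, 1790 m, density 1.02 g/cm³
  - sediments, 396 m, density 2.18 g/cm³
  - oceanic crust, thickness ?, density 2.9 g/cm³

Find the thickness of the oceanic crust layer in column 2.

Take the compensation level at the base of the deeper column (depth z_c below the surface of column 1) and equate Σ ρ_i t_i down to z_c; mantle fills any gap and the z_c terms cancel.
Column 1: 31100×2.69 + (z_c − 31100)×3.3
Column 2: 3610×0 + 1790×1.02 + 396×2.18 + x×2.9 + (z_c − 3610 − 2186 − x)×3.3
The z_c×3.3 term appears on both sides and cancels. Collect the known terms of each column as K = Σ(ρt)_known − 3.3 × (depth of known layers): K_1 = 83659 − 3.3×31100 = −18971; K_2 = 2689.08 − 3.3×(3610 + 2186) = −16437.72.
Balance: K_1 = K_2 − x×(3.3 − 2.9), so x = (K_2 − K_1)/(3.3 − 2.9) = 2533.28/0.4 = 6330 m.

6330 m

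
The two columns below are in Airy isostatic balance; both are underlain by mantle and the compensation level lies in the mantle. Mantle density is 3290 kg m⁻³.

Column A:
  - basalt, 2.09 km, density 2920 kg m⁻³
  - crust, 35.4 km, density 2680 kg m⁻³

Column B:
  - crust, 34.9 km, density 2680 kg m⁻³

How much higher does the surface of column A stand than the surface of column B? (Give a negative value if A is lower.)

0.328 km

For any compensation level in the mantle, the mantle terms cancel and isostasy reduces to e = (Σt_A − Σt_B) − (Σ(ρt)_A − Σ(ρt)_B) / ρ_m.
Σt_A = 37.49 km; Σt_B = 34.9 km; Σ(ρt)_A = 100974.8; Σ(ρt)_B = 93532 (in km·kg m⁻³).
e = (37.49 − 34.9) − (100974.8 − 93532) / 3290 = 0.328 km.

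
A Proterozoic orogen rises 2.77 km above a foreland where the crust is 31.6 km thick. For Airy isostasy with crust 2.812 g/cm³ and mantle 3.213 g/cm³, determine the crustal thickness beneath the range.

53.8 km

Root depth r = h ρ_c / (ρ_m − ρ_c) = 2.77 km × 2.812 / 0.401 = 19.42 km.
Total thickness = T + h + r = 31.6 km + 2.77 km + 19.42 km = 53.8 km.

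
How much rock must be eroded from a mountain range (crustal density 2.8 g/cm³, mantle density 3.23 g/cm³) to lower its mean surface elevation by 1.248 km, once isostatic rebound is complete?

Net drop Δ = e − u = e − e ρ_c/ρ_m = e (ρ_m − ρ_c)/ρ_m.
e = Δ ρ_m/(ρ_m − ρ_c) = 1.248 km × 3.23/0.43 = 9.37 km.

9.37 km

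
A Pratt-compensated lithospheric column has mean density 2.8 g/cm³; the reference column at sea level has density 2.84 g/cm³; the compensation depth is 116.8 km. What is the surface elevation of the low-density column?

ρ_ref D = ρ (D + h) → h = D (ρ_ref − ρ)/ρ.
h = 116.8 km × (2.84 − 2.8)/2.8 = 1.67 km.

1.67 km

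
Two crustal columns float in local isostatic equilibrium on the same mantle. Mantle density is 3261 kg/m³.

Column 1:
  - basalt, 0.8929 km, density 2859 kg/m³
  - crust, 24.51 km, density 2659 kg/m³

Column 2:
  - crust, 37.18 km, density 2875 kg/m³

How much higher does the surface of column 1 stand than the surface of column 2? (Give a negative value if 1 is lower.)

For any compensation level in the mantle, the mantle terms cancel and isostasy reduces to e = (Σt_1 − Σt_2) − (Σ(ρt)_1 − Σ(ρt)_2) / ρ_m.
Σt_1 = 25.4029 km; Σt_2 = 37.18 km; Σ(ρt)_1 = 67724.8911; Σ(ρt)_2 = 106892.5 (in km·kg/m³).
e = (25.4029 − 37.18) − (67724.8911 − 106892.5) / 3261 = 0.234 km.

0.234 km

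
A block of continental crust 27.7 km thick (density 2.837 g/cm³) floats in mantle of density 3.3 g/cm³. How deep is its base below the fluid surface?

Draft d = t ρ_obj/ρ_fluid = 27.7 km × 2.837/3.3 = 23.8 km.

23.8 km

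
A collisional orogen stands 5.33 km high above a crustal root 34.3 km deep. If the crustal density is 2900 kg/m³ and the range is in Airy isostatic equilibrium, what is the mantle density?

3350 kg/m³

Airy balance: ρ_c h = (ρ_m − ρ_c) r → ρ_m = ρ_c (1 + h/r).
ρ_m = 2900 × (1 + 5.33 km/34.3 km) = 3350 kg/m³.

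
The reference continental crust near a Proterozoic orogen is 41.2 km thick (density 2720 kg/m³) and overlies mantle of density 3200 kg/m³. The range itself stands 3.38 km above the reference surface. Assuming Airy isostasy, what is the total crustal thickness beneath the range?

63.7 km

Root depth r = h ρ_c / (ρ_m − ρ_c) = 3.38 km × 2720 / 480 = 19.15 km.
Total thickness = T + h + r = 41.2 km + 3.38 km + 19.15 km = 63.7 km.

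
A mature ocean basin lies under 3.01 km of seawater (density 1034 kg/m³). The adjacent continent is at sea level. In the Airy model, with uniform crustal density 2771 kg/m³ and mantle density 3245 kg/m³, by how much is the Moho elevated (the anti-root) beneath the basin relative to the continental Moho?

11 km

For local isostatic compensation: replacing crust with seawater at the top is compensated by replacing crust with mantle at the base: d (ρ_c − ρ_w) = a (ρ_m − ρ_c).
a = d (ρ_c − ρ_w)/(ρ_m − ρ_c) = 3.01 km × 1737/474 = 11 km.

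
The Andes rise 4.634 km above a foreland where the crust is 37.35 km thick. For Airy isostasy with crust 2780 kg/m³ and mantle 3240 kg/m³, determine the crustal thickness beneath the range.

Root depth r = h ρ_c / (ρ_m − ρ_c) = 4.634 km × 2780 / 460 = 28.01 km.
Total thickness = T + h + r = 37.35 km + 4.634 km + 28.01 km = 70 km.

70 km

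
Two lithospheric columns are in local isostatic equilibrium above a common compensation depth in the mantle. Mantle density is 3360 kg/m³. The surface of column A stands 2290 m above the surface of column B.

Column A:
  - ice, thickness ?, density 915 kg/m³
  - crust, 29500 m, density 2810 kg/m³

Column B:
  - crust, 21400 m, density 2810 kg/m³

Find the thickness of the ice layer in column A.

1320 m

Take the compensation level at the base of the deeper column (depth z_c below the surface of column A) and equate Σ ρ_i t_i down to z_c; mantle fills any gap and the z_c terms cancel.
Column A: x×915 + 29500×2810 + (z_c − 29500 − x)×3360
Column B: 2290×0 + 21400×2810 + (z_c − 2290 − 21400)×3360
The z_c×3360 term appears on both sides and cancels. Collect the known terms of each column as K = Σ(ρt)_known − 3360 × (depth of known layers): K_A = 82895000 − 3360×29500 = −16225000; K_B = 60134000 − 3360×(2290 + 21400) = −19464400.
Balance: K_A − x×(3360 − 915) = K_B, so x = (K_A − K_B)/(3360 − 915) = 3239400/2445 = 1320 m.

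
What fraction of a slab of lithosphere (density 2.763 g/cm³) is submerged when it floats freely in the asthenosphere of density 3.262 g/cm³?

Submerged fraction = ρ_obj/ρ_fluid = 2.763/3.262 = 0.847.

0.847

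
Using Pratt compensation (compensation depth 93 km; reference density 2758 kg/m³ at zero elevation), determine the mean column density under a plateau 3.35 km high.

Pratt balance: ρ_ref D = ρ (D + h).
ρ = ρ_ref D/(D + h) = 2758 × 93 km/(93 km + 3.35 km) = 2660 kg/m³.

2660 kg/m³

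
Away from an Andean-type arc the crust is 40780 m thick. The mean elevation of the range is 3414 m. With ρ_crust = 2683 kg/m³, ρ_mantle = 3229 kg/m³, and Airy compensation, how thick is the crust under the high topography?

Root depth r = h ρ_c / (ρ_m − ρ_c) = 3414 m × 2683 / 546 = 16780 m.
Total thickness = T + h + r = 40780 m + 3414 m + 16780 m = 61000 m.

61000 m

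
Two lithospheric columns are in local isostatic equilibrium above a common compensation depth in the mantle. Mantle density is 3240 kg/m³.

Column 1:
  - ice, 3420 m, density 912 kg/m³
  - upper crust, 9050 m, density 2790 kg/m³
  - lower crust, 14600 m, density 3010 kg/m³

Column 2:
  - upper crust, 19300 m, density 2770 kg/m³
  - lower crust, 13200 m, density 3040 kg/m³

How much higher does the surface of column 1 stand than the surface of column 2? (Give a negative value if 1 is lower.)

For any compensation level in the mantle, the mantle terms cancel and isostasy reduces to e = (Σt_1 − Σt_2) − (Σ(ρt)_1 − Σ(ρt)_2) / ρ_m.
Σt_1 = 27070 m; Σt_2 = 32500 m; Σ(ρt)_1 = 72314540; Σ(ρt)_2 = 93589000 (in m·kg/m³).
e = (27070 − 32500) − (72314540 − 93589000) / 3240 = 1140 m.

1140 m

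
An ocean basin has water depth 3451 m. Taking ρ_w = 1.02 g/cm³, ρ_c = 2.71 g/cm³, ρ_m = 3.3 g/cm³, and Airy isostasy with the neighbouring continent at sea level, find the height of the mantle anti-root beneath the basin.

9890 m

For local isostatic compensation: replacing crust with seawater at the top is compensated by replacing crust with mantle at the base: d (ρ_c − ρ_w) = a (ρ_m − ρ_c).
a = d (ρ_c − ρ_w)/(ρ_m − ρ_c) = 3451 m × 1.69/0.59 = 9890 m.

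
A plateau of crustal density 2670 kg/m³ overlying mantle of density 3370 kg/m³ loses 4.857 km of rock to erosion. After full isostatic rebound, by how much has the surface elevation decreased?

1.01 km

Rebound u = e ρ_c/ρ_m = 4.857 km × 2670/3370 = 3.848 km.
Net surface drop = e − u = 4.857 km − 3.848 km = e (ρ_m − ρ_c)/ρ_m = 1.01 km.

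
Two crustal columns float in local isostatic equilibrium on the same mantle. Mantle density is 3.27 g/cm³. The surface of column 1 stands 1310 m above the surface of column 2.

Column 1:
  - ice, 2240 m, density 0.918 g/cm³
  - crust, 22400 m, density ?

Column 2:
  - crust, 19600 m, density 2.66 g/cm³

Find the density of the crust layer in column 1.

Take the compensation level at the base of the deeper column (depth z_c below the surface of column 1) and equate Σ ρ_i t_i down to z_c; mantle fills any gap and the z_c terms cancel.
Column 1: 2240×0.918 + 22400×ρ + (z_c − 24640)×3.27
Column 2: 1310×0 + 19600×2.66 + (z_c − 1310 − 19600)×3.27
The z_c×3.27 term appears on both sides and cancels. Collect the known terms of each column as K = Σ(ρt)_known − 3.27 × (depth of known layers): K_1 = 2056.32 − 3.27×24640 = −78516.48; K_2 = 52136 − 3.27×(1310 + 19600) = −16239.7.
Balance: K_1 + 22400×ρ = K_2, so ρ = (K_2 − K_1)/22400 = 62276.8/22400 = 2.78 g/cm³.

2.78 g/cm³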